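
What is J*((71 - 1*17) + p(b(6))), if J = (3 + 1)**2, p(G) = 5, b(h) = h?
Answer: 944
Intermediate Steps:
J = 16 (J = 4**2 = 16)
J*((71 - 1*17) + p(b(6))) = 16*((71 - 1*17) + 5) = 16*((71 - 17) + 5) = 16*(54 + 5) = 16*59 = 944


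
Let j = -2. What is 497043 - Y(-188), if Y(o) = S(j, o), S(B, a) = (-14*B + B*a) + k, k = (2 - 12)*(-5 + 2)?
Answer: 496609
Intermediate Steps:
k = 30 (k = -10*(-3) = 30)
S(B, a) = 30 - 14*B + B*a (S(B, a) = (-14*B + B*a) + 30 = 30 - 14*B + B*a)
Y(o) = 58 - 2*o (Y(o) = 30 - 14*(-2) - 2*o = 30 + 28 - 2*o = 58 - 2*o)
497043 - Y(-188) = 497043 - (58 - 2*(-188)) = 497043 - (58 + 376) = 497043 - 1*434 = 497043 - 434 = 496609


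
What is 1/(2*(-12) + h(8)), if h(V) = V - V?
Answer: -1/24 ≈ -0.041667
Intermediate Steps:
h(V) = 0
1/(2*(-12) + h(8)) = 1/(2*(-12) + 0) = 1/(-24 + 0) = 1/(-24) = -1/24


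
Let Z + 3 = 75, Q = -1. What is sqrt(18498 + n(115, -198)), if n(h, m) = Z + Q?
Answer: sqrt(18569) ≈ 136.27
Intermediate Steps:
Z = 72 (Z = -3 + 75 = 72)
n(h, m) = 71 (n(h, m) = 72 - 1 = 71)
sqrt(18498 + n(115, -198)) = sqrt(18498 + 71) = sqrt(18569)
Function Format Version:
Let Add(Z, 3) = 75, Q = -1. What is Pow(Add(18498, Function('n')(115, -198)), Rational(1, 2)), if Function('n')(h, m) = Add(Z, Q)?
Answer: Pow(18569, Rational(1, 2)) ≈ 136.27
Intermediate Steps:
Z = 72 (Z = Add(-3, 75) = 72)
Function('n')(h, m) = 71 (Function('n')(h, m) = Add(72, -1) = 71)
Pow(Add(18498, Function('n')(115, -198)), Rational(1, 2)) = Pow(Add(18498, 71), Rational(1, 2)) = Pow(18569, Rational(1, 2))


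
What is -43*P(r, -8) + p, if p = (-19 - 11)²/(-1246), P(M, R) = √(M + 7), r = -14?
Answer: -450/623 - 43*I*√7 ≈ -0.72231 - 113.77*I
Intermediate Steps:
P(M, R) = √(7 + M)
p = -450/623 (p = (-30)²*(-1/1246) = 900*(-1/1246) = -450/623 ≈ -0.72231)
-43*P(r, -8) + p = -43*√(7 - 14) - 450/623 = -43*I*√7 - 450/623 = -450/623 - 43*I*√7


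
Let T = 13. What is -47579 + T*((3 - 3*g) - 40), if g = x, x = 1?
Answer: -48099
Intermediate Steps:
g = 1
-47579 + T*((3 - 3*g) - 40) = -47579 + 13*((3 - 3*1) - 40) = -47579 + 13*((3 - 3) - 40) = -47579 + 13*(0 - 40) = -47579 + 13*(-40) = -47579 - 520 = -48099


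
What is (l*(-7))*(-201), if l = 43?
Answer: 60501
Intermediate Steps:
(l*(-7))*(-201) = (43*(-7))*(-201) = -301*(-201) = 60501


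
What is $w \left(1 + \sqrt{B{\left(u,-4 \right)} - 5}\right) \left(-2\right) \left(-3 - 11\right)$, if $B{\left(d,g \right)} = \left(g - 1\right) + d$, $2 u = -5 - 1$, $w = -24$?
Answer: $-672 - 672 i \sqrt{13} \approx -672.0 - 2422.9 i$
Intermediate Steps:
$u = -3$ ($u = \frac{-5 - 1}{2} = \frac{1}{2} \left(-6\right) = -3$)
$B{\left(d,g \right)} = -1 + d + g$ ($B{\left(d,g \right)} = \left(-1 + g\right) + d = -1 + d + g$)
$w \left(1 + \sqrt{B{\left(u,-4 \right)} - 5}\right) \left(-2\right) \left(-3 - 11\right) = - 24 \left(1 + \sqrt{\left(-1 - 3 - 4\right) - 5}\right) \left(-2\right) \left(-3 - 11\right) = - 24 \left(1 + \sqrt{-8 - 5}\right) \left(-2\right) \left(-3 - 11\right) = - 24 \left(1 + \sqrt{-13}\right) \left(-2\right) \left(-14\right) = - 24 \left(1 + i \sqrt{13}\right) \left(-2\right) \left(-14\right) = - 24 \left(-2 - 2 i \sqrt{13}\right) \left(-14\right) = \left(48 + 48 i \sqrt{13}\right) \left(-14\right) = -672 - 672 i \sqrt{13}$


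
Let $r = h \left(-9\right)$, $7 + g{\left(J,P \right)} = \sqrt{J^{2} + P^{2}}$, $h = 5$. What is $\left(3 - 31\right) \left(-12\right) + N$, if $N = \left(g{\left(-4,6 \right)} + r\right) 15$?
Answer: $-444 + 30 \sqrt{13} \approx -335.83$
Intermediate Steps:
$g{\left(J,P \right)} = -7 + \sqrt{J^{2} + P^{2}}$
$r = -45$ ($r = 5 \left(-9\right) = -45$)
$N = -780 + 30 \sqrt{13}$ ($N = \left(\left(-7 + \sqrt{\left(-4\right)^{2} + 6^{2}}\right) - 45\right) 15 = \left(\left(-7 + \sqrt{16 + 36}\right) - 45\right) 15 = \left(\left(-7 + \sqrt{52}\right) - 45\right) 15 = \left(\left(-7 + 2 \sqrt{13}\right) - 45\right) 15 = \left(-52 + 2 \sqrt{13}\right) 15 = -780 + 30 \sqrt{13} \approx -671.83$)
$\left(3 - 31\right) \left(-12\right) + N = \left(3 - 31\right) \left(-12\right) - \left(780 - 30 \sqrt{13}\right) = \left(-28\right) \left(-12\right) - \left(780 - 30 \sqrt{13}\right) = 336 - \left(780 - 30 \sqrt{13}\right) = -444 + 30 \sqrt{13}$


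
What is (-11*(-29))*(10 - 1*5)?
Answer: 1595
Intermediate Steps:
(-11*(-29))*(10 - 1*5) = 319*(10 - 5) = 319*5 = 1595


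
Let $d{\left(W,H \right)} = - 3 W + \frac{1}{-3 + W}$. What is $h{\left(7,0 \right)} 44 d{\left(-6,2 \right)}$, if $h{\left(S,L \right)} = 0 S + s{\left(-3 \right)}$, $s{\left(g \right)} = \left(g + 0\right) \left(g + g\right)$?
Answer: $14168$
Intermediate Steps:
$s{\left(g \right)} = 2 g^{2}$ ($s{\left(g \right)} = g 2 g = 2 g^{2}$)
$h{\left(S,L \right)} = 18$ ($h{\left(S,L \right)} = 0 S + 2 \left(-3\right)^{2} = 0 + 2 \cdot 9 = 0 + 18 = 18$)
$d{\left(W,H \right)} = \frac{1}{-3 + W} - 3 W$
$h{\left(7,0 \right)} 44 d{\left(-6,2 \right)} = 18 \cdot 44 \frac{1 - 3 \left(-6\right)^{2} + 9 \left(-6\right)}{-3 - 6} = 792 \frac{1 - 108 - 54}{-9} = 792 \left(- \frac{1 - 108 - 54}{9}\right) = 792 \left(\left(- \frac{1}{9}\right) \left(-161\right)\right) = 792 \cdot \frac{161}{9} = 14168$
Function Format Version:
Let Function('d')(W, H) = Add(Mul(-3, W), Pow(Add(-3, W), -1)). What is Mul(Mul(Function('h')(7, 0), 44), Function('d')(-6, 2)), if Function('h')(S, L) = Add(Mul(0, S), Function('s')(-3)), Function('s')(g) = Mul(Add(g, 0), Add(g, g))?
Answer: 14168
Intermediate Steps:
Function('s')(g) = Mul(2, Pow(g, 2)) (Function('s')(g) = Mul(g, Mul(2, g)) = Mul(2, Pow(g, 2)))
Function('h')(S, L) = 18 (Function('h')(S, L) = Add(Mul(0, S), Mul(2, Pow(-3, 2))) = Add(0, Mul(2, 9)) = Add(0, 18) = 18)
Function('d')(W, H) = Add(Pow(Add(-3, W), -1), Mul(-3, W))
Mul(Mul(Function('h')(7, 0), 44), Function('d')(-6, 2)) = Mul(Mul(18, 44), Mul(Pow(Add(-3, -6), -1), Add(1, Mul(-3, Pow(-6, 2)), Mul(9, -6)))) = Mul(792, Mul(Pow(-9, -1), Add(1, Mul(-3, 36), -54))) = Mul(792, Mul(Rational(-1, 9), Add(1, -108, -54))) = Mul(792, Mul(Rational(-1, 9), -161)) = Mul(792, Rational(161, 9)) = 14168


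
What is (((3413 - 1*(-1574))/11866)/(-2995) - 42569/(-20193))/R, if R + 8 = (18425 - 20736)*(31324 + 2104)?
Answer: -1512744940739/55438618575778263960 ≈ -2.7287e-8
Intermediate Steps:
R = -77252116 (R = -8 + (18425 - 20736)*(31324 + 2104) = -8 - 2311*33428 = -8 - 77252108 = -77252116)
(((3413 - 1*(-1574))/11866)/(-2995) - 42569/(-20193))/R = (((3413 - 1*(-1574))/11866)/(-2995) - 42569/(-20193))/(-77252116) = (((3413 + 1574)*(1/11866))*(-1/2995) - 42569*(-1/20193))*(-1/77252116) = ((4987*(1/11866))*(-1/2995) + 42569/20193)*(-1/77252116) = ((4987/11866)*(-1/2995) + 42569/20193)*(-1/77252116) = (-4987/35538670 + 42569/20193)*(-1/77252116) = (1512744940739/717632363310)*(-1/77252116) = -1512744940739/55438618575778263960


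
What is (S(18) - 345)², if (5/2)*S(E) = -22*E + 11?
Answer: 249001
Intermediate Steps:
S(E) = 22/5 - 44*E/5 (S(E) = 2*(-22*E + 11)/5 = 2*(11 - 22*E)/5 = 22/5 - 44*E/5)
(S(18) - 345)² = ((22/5 - 44/5*18) - 345)² = ((22/5 - 792/5) - 345)² = (-154 - 345)² = (-499)² = 249001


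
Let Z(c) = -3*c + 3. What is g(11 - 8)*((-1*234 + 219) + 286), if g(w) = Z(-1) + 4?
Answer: 2710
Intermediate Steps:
Z(c) = 3 - 3*c
g(w) = 10 (g(w) = (3 - 3*(-1)) + 4 = (3 + 3) + 4 = 6 + 4 = 10)
g(11 - 8)*((-1*234 + 219) + 286) = 10*((-1*234 + 219) + 286) = 10*((-234 + 219) + 286) = 10*(-15 + 286) = 10*271 = 2710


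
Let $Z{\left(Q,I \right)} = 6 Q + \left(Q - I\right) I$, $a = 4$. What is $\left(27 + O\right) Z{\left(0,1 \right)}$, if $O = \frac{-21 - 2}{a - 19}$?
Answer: $- \frac{428}{15} \approx -28.533$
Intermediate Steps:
$O = \frac{23}{15}$ ($O = \frac{-21 - 2}{4 - 19} = - \frac{23}{-15} = \left(-23\right) \left(- \frac{1}{15}\right) = \frac{23}{15} \approx 1.5333$)
$Z{\left(Q,I \right)} = 6 Q + I \left(Q - I\right)$
$\left(27 + O\right) Z{\left(0,1 \right)} = \left(27 + \frac{23}{15}\right) \left(- 1^{2} + 6 \cdot 0 + 1 \cdot 0\right) = \frac{428 \left(\left(-1\right) 1 + 0 + 0\right)}{15} = \frac{428 \left(-1 + 0 + 0\right)}{15} = \frac{428}{15} \left(-1\right) = - \frac{428}{15}$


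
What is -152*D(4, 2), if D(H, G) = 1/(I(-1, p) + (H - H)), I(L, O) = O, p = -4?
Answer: 38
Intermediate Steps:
D(H, G) = -¼ (D(H, G) = 1/(-4 + (H - H)) = 1/(-4 + 0) = 1/(-4) = -¼)
-152*D(4, 2) = -152*(-¼) = 38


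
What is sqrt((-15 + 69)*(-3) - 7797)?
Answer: I*sqrt(7959) ≈ 89.213*I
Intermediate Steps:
sqrt((-15 + 69)*(-3) - 7797) = sqrt(54*(-3) - 7797) = sqrt(-162 - 7797) = sqrt(-7959) = I*sqrt(7959)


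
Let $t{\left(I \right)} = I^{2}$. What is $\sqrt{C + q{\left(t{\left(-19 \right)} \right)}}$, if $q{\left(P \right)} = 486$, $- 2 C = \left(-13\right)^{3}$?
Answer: $\frac{\sqrt{6338}}{2} \approx 39.806$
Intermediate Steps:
$C = \frac{2197}{2}$ ($C = - \frac{\left(-13\right)^{3}}{2} = \left(- \frac{1}{2}\right) \left(-2197\right) = \frac{2197}{2} \approx 1098.5$)
$\sqrt{C + q{\left(t{\left(-19 \right)} \right)}} = \sqrt{\frac{2197}{2} + 486} = \sqrt{\frac{3169}{2}} = \frac{\sqrt{6338}}{2}$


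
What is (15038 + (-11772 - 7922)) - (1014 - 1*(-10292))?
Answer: -15962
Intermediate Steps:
(15038 + (-11772 - 7922)) - (1014 - 1*(-10292)) = (15038 - 19694) - (1014 + 10292) = -4656 - 1*11306 = -4656 - 11306 = -15962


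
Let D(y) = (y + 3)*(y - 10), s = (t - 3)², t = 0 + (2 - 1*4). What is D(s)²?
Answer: 176400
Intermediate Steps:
t = -2 (t = 0 + (2 - 4) = 0 - 2 = -2)
s = 25 (s = (-2 - 3)² = (-5)² = 25)
D(y) = (-10 + y)*(3 + y) (D(y) = (3 + y)*(-10 + y) = (-10 + y)*(3 + y))
D(s)² = (-30 + 25² - 7*25)² = (-30 + 625 - 175)² = 420² = 176400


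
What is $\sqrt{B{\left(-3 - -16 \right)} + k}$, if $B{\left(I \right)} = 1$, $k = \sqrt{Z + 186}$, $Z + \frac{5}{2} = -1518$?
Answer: $\frac{\sqrt{4 + 2 i \sqrt{5338}}}{2} \approx 4.3327 + 4.2157 i$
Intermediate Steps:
$Z = - \frac{3041}{2}$ ($Z = - \frac{5}{2} - 1518 = - \frac{3041}{2} \approx -1520.5$)
$k = \frac{i \sqrt{5338}}{2}$ ($k = \sqrt{- \frac{3041}{2} + 186} = \sqrt{- \frac{2669}{2}} = \frac{i \sqrt{5338}}{2} \approx 36.531 i$)
$\sqrt{B{\left(-3 - -16 \right)} + k} = \sqrt{1 + \frac{i \sqrt{5338}}{2}}$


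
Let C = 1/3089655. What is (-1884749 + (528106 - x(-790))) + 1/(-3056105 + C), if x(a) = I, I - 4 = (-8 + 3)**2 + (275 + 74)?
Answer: -12813413085766376909/9442310093774 ≈ -1.3570e+6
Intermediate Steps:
C = 1/3089655 ≈ 3.2366e-7
I = 378 (I = 4 + ((-8 + 3)**2 + (275 + 74)) = 4 + ((-5)**2 + 349) = 4 + (25 + 349) = 4 + 374 = 378)
x(a) = 378
(-1884749 + (528106 - x(-790))) + 1/(-3056105 + C) = (-1884749 + (528106 - 1*378)) + 1/(-3056105 + 1/3089655) = (-1884749 + (528106 - 378)) + 1/(-9442310093774/3089655) = (-1884749 + 527728) - 3089655/9442310093774 = -1357021 - 3089655/9442310093774 = -12813413085766376909/9442310093774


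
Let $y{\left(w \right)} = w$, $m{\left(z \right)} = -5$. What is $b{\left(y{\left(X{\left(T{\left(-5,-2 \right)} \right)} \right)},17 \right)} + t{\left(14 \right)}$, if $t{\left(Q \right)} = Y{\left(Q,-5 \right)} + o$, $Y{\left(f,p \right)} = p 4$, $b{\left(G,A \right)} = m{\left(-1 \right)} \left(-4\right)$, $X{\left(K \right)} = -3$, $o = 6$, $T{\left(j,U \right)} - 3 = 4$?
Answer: $6$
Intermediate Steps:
$T{\left(j,U \right)} = 7$ ($T{\left(j,U \right)} = 3 + 4 = 7$)
$b{\left(G,A \right)} = 20$ ($b{\left(G,A \right)} = \left(-5\right) \left(-4\right) = 20$)
$Y{\left(f,p \right)} = 4 p$
$t{\left(Q \right)} = -14$ ($t{\left(Q \right)} = 4 \left(-5\right) + 6 = -20 + 6 = -14$)
$b{\left(y{\left(X{\left(T{\left(-5,-2 \right)} \right)} \right)},17 \right)} + t{\left(14 \right)} = 20 - 14 = 6$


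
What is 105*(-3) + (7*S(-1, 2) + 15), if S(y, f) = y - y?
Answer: -300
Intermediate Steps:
S(y, f) = 0
105*(-3) + (7*S(-1, 2) + 15) = 105*(-3) + (7*0 + 15) = -315 + (0 + 15) = -315 + 15 = -300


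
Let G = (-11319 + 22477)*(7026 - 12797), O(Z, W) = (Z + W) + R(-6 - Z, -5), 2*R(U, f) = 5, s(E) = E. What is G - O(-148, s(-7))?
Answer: -128785331/2 ≈ -6.4393e+7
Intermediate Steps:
R(U, f) = 5/2 (R(U, f) = (1/2)*5 = 5/2)
O(Z, W) = 5/2 + W + Z (O(Z, W) = (Z + W) + 5/2 = (W + Z) + 5/2 = 5/2 + W + Z)
G = -64392818 (G = 11158*(-5771) = -64392818)
G - O(-148, s(-7)) = -64392818 - (5/2 - 7 - 148) = -64392818 - 1*(-305/2) = -64392818 + 305/2 = -128785331/2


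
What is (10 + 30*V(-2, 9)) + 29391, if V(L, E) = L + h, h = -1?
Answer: 29311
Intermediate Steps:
V(L, E) = -1 + L (V(L, E) = L - 1 = -1 + L)
(10 + 30*V(-2, 9)) + 29391 = (10 + 30*(-1 - 2)) + 29391 = (10 + 30*(-3)) + 29391 = (10 - 90) + 29391 = -80 + 29391 = 29311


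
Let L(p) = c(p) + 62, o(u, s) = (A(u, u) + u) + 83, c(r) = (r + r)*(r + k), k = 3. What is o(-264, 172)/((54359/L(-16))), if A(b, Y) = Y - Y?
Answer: -86518/54359 ≈ -1.5916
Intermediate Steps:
A(b, Y) = 0
c(r) = 2*r*(3 + r) (c(r) = (r + r)*(r + 3) = (2*r)*(3 + r) = 2*r*(3 + r))
o(u, s) = 83 + u (o(u, s) = (0 + u) + 83 = u + 83 = 83 + u)
L(p) = 62 + 2*p*(3 + p) (L(p) = 2*p*(3 + p) + 62 = 62 + 2*p*(3 + p))
o(-264, 172)/((54359/L(-16))) = (83 - 264)/((54359/(62 + 2*(-16)*(3 - 16)))) = -181/(54359/(62 + 2*(-16)*(-13))) = -181/(54359/(62 + 416)) = -181/(54359/478) = -181/(54359*(1/478)) = -181/54359/478 = -181*478/54359 = -86518/54359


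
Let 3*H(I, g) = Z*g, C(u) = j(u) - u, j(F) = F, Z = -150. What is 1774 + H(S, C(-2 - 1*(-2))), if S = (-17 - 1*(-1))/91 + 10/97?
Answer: 1774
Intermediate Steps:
S = -642/8827 (S = (-17 + 1)*(1/91) + 10*(1/97) = -16*1/91 + 10/97 = -16/91 + 10/97 = -642/8827 ≈ -0.072731)
C(u) = 0 (C(u) = u - u = 0)
H(I, g) = -50*g (H(I, g) = (-150*g)/3 = -50*g)
1774 + H(S, C(-2 - 1*(-2))) = 1774 - 50*0 = 1774 + 0 = 1774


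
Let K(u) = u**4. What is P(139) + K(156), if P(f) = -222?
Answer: 592240674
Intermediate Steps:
P(139) + K(156) = -222 + 156**4 = -222 + 592240896 = 592240674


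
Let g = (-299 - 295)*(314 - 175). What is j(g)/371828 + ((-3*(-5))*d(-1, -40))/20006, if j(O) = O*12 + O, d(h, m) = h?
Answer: -2684897196/929848871 ≈ -2.8875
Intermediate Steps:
g = -82566 (g = -594*139 = -82566)
j(O) = 13*O (j(O) = 12*O + O = 13*O)
j(g)/371828 + ((-3*(-5))*d(-1, -40))/20006 = (13*(-82566))/371828 + (-3*(-5)*(-1))/20006 = -1073358*1/371828 + (15*(-1))*(1/20006) = -536679/185914 - 15*1/20006 = -536679/185914 - 15/20006 = -2684897196/929848871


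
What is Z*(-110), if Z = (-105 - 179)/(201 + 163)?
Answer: 7810/91 ≈ 85.824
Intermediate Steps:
Z = -71/91 (Z = -284/364 = -284*1/364 = -71/91 ≈ -0.78022)
Z*(-110) = -71/91*(-110) = 7810/91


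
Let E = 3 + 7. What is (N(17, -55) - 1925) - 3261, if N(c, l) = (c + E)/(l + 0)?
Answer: -285257/55 ≈ -5186.5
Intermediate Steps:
E = 10
N(c, l) = (10 + c)/l (N(c, l) = (c + 10)/(l + 0) = (10 + c)/l)
(N(17, -55) - 1925) - 3261 = ((10 + 17)/(-55) - 1925) - 3261 = (-1/55*27 - 1925) - 3261 = (-27/55 - 1925) - 3261 = -105902/55 - 3261 = -285257/55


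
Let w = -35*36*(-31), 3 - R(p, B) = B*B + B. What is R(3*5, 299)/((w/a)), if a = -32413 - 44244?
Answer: 327423949/1860 ≈ 1.7603e+5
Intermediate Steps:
R(p, B) = 3 - B - B**2 (R(p, B) = 3 - (B*B + B) = 3 - (B**2 + B) = 3 - (B + B**2) = 3 + (-B - B**2) = 3 - B - B**2)
a = -76657
w = 39060 (w = -1260*(-31) = 39060)
R(3*5, 299)/((w/a)) = (3 - 1*299 - 1*299**2)/((39060/(-76657))) = (3 - 299 - 1*89401)/((39060*(-1/76657))) = (3 - 299 - 89401)/(-5580/10951) = -89697*(-10951/5580) = 327423949/1860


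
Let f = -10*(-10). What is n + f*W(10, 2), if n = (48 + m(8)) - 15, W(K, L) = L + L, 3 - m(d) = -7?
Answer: 443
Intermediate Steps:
m(d) = 10 (m(d) = 3 - 1*(-7) = 3 + 7 = 10)
W(K, L) = 2*L
n = 43 (n = (48 + 10) - 15 = 58 - 15 = 43)
f = 100
n + f*W(10, 2) = 43 + 100*(2*2) = 43 + 100*4 = 43 + 400 = 443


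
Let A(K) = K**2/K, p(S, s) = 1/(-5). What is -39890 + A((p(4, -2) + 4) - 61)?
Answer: -199736/5 ≈ -39947.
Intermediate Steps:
p(S, s) = -1/5
A(K) = K
-39890 + A((p(4, -2) + 4) - 61) = -39890 + ((-1/5 + 4) - 61) = -39890 + (19/5 - 61) = -39890 - 286/5 = -199736/5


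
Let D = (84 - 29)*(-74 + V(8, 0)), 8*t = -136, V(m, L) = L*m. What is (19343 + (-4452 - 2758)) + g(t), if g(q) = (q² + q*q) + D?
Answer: 8641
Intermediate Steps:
t = -17 (t = (⅛)*(-136) = -17)
D = -4070 (D = (84 - 29)*(-74 + 0*8) = 55*(-74 + 0) = 55*(-74) = -4070)
g(q) = -4070 + 2*q² (g(q) = (q² + q*q) - 4070 = (q² + q²) - 4070 = 2*q² - 4070 = -4070 + 2*q²)
(19343 + (-4452 - 2758)) + g(t) = (19343 + (-4452 - 2758)) + (-4070 + 2*(-17)²) = (19343 - 7210) + (-4070 + 2*289) = 12133 + (-4070 + 578) = 12133 - 3492 = 8641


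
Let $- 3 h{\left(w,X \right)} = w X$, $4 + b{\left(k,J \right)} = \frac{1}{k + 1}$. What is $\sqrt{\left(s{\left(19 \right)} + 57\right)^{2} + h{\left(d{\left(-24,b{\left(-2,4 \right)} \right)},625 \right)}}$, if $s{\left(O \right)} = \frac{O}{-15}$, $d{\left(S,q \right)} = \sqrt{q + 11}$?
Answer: $\frac{\sqrt{698896 - 46875 \sqrt{6}}}{15} \approx 50.95$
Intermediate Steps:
$b{\left(k,J \right)} = -4 + \frac{1}{1 + k}$ ($b{\left(k,J \right)} = -4 + \frac{1}{k + 1} = -4 + \frac{1}{1 + k}$)
$d{\left(S,q \right)} = \sqrt{11 + q}$
$s{\left(O \right)} = - \frac{O}{15}$ ($s{\left(O \right)} = O \left(- \frac{1}{15}\right) = - \frac{O}{15}$)
$h{\left(w,X \right)} = - \frac{X w}{3}$ ($h{\left(w,X \right)} = - \frac{w X}{3} = - \frac{X w}{3}$)
$\sqrt{\left(s{\left(19 \right)} + 57\right)^{2} + h{\left(d{\left(-24,b{\left(-2,4 \right)} \right)},625 \right)}} = \sqrt{\left(\left(- \frac{1}{15}\right) 19 + 57\right)^{2} - \frac{625 \sqrt{11 + \frac{-3 - -8}{1 - 2}}}{3}} = \sqrt{\left(- \frac{19}{15} + 57\right)^{2} - \frac{625 \sqrt{11 + \frac{-3 + 8}{-1}}}{3}} = \sqrt{\left(\frac{836}{15}\right)^{2} - \frac{625 \sqrt{11 - 5}}{3}} = \sqrt{\frac{698896}{225} - \frac{625 \sqrt{11 - 5}}{3}} = \sqrt{\frac{698896}{225} - \frac{625 \sqrt{6}}{3}}$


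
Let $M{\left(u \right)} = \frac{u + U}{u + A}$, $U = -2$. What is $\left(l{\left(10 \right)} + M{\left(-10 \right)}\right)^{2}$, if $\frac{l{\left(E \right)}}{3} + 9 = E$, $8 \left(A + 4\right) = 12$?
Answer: $\frac{9801}{625} \approx 15.682$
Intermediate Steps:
$A = - \frac{5}{2}$ ($A = -4 + \frac{1}{8} \cdot 12 = -4 + \frac{3}{2} = - \frac{5}{2} \approx -2.5$)
$l{\left(E \right)} = -27 + 3 E$
$M{\left(u \right)} = \frac{-2 + u}{- \frac{5}{2} + u}$ ($M{\left(u \right)} = \frac{u - 2}{u - \frac{5}{2}} = \frac{-2 + u}{- \frac{5}{2} + u}$)
$\left(l{\left(10 \right)} + M{\left(-10 \right)}\right)^{2} = \left(\left(-27 + 3 \cdot 10\right) + \frac{2 \left(-2 - 10\right)}{-5 + 2 \left(-10\right)}\right)^{2} = \left(\left(-27 + 30\right) + 2 \frac{1}{-5 - 20} \left(-12\right)\right)^{2} = \left(3 + 2 \frac{1}{-25} \left(-12\right)\right)^{2} = \left(3 + 2 \left(- \frac{1}{25}\right) \left(-12\right)\right)^{2} = \left(3 + \frac{24}{25}\right)^{2} = \left(\frac{99}{25}\right)^{2} = \frac{9801}{625}$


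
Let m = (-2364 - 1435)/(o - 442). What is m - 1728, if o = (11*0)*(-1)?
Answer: -759977/442 ≈ -1719.4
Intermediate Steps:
o = 0 (o = 0*(-1) = 0)
m = 3799/442 (m = (-2364 - 1435)/(0 - 442) = -3799/(-442) = -3799*(-1/442) = 3799/442 ≈ 8.5950)
m - 1728 = 3799/442 - 1728 = -759977/442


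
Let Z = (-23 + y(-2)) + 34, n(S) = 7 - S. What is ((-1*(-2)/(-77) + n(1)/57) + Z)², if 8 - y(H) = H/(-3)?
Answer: 6530740969/19263321 ≈ 339.02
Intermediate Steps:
y(H) = 8 + H/3 (y(H) = 8 - H/(-3) = 8 - H*(-1)/3 = 8 - (-1)*H/3 = 8 + H/3)
Z = 55/3 (Z = (-23 + (8 + (⅓)*(-2))) + 34 = (-23 + (8 - ⅔)) + 34 = (-23 + 22/3) + 34 = -47/3 + 34 = 55/3 ≈ 18.333)
((-1*(-2)/(-77) + n(1)/57) + Z)² = ((-1*(-2)/(-77) + (7 - 1*1)/57) + 55/3)² = ((2*(-1/77) + (7 - 1)*(1/57)) + 55/3)² = ((-2/77 + 6*(1/57)) + 55/3)² = ((-2/77 + 2/19) + 55/3)² = (116/1463 + 55/3)² = (80813/4389)² = 6530740969/19263321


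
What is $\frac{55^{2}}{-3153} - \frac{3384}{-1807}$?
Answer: $\frac{5203577}{5697471} \approx 0.91331$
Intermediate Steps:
$\frac{55^{2}}{-3153} - \frac{3384}{-1807} = 3025 \left(- \frac{1}{3153}\right) - - \frac{3384}{1807} = - \frac{3025}{3153} + \frac{3384}{1807} = \frac{5203577}{5697471}$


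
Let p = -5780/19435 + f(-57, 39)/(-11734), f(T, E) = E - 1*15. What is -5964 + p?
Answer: -136016021852/22805029 ≈ -5964.3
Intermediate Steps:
f(T, E) = -15 + E (f(T, E) = E - 15 = -15 + E)
p = -6828896/22805029 (p = -5780/19435 + (-15 + 39)/(-11734) = -5780*1/19435 + 24*(-1/11734) = -1156/3887 - 12/5867 = -6828896/22805029 ≈ -0.29945)
-5964 + p = -5964 - 6828896/22805029 = -136016021852/22805029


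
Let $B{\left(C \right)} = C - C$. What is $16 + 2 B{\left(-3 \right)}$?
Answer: $16$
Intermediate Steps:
$B{\left(C \right)} = 0$
$16 + 2 B{\left(-3 \right)} = 16 + 2 \cdot 0 = 16 + 0 = 16$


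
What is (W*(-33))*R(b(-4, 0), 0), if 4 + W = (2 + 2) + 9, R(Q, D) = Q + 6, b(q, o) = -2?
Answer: -1188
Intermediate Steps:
R(Q, D) = 6 + Q
W = 9 (W = -4 + ((2 + 2) + 9) = -4 + (4 + 9) = -4 + 13 = 9)
(W*(-33))*R(b(-4, 0), 0) = (9*(-33))*(6 - 2) = -297*4 = -1188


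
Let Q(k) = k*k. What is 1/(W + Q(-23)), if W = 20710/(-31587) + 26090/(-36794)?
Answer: 581106039/306612040346 ≈ 0.0018952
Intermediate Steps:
W = -793054285/581106039 (W = 20710*(-1/31587) + 26090*(-1/36794) = -20710/31587 - 13045/18397 = -793054285/581106039 ≈ -1.3647)
Q(k) = k²
1/(W + Q(-23)) = 1/(-793054285/581106039 + (-23)²) = 1/(-793054285/581106039 + 529) = 1/(306612040346/581106039) = 581106039/306612040346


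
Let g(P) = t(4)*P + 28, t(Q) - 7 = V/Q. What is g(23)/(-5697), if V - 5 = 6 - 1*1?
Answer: -493/11394 ≈ -0.043268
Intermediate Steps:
V = 10 (V = 5 + (6 - 1*1) = 5 + (6 - 1) = 5 + 5 = 10)
t(Q) = 7 + 10/Q
g(P) = 28 + 19*P/2 (g(P) = (7 + 10/4)*P + 28 = (7 + 10*(1/4))*P + 28 = (7 + 5/2)*P + 28 = 19*P/2 + 28 = 28 + 19*P/2)
g(23)/(-5697) = (28 + (19/2)*23)/(-5697) = (28 + 437/2)*(-1/5697) = (493/2)*(-1/5697) = -493/11394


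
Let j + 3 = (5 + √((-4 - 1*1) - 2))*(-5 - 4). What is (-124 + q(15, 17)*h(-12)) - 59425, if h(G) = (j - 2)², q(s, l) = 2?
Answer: -55683 + 1800*I*√7 ≈ -55683.0 + 4762.4*I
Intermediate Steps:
j = -48 - 9*I*√7 (j = -3 + (5 + √((-4 - 1*1) - 2))*(-5 - 4) = -3 + (5 + √((-4 - 1) - 2))*(-9) = -3 + (5 + √(-5 - 2))*(-9) = -3 + (5 + √(-7))*(-9) = -3 + (5 + I*√7)*(-9) = -3 + (-45 - 9*I*√7) = -48 - 9*I*√7 ≈ -48.0 - 23.812*I)
h(G) = (-50 - 9*I*√7)² (h(G) = ((-48 - 9*I*√7) - 2)² = (-50 - 9*I*√7)²)
(-124 + q(15, 17)*h(-12)) - 59425 = (-124 + 2*(1933 + 900*I*√7)) - 59425 = (-124 + (3866 + 1800*I*√7)) - 59425 = (3742 + 1800*I*√7) - 59425 = -55683 + 1800*I*√7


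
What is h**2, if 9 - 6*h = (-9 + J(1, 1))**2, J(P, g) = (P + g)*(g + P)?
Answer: 64/9 ≈ 7.1111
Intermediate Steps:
J(P, g) = (P + g)**2 (J(P, g) = (P + g)*(P + g) = (P + g)**2)
h = -8/3 (h = 3/2 - (-9 + (1 + 1)**2)**2/6 = 3/2 - (-9 + 2**2)**2/6 = 3/2 - (-9 + 4)**2/6 = 3/2 - 1/6*(-5)**2 = 3/2 - 1/6*25 = 3/2 - 25/6 = -8/3 ≈ -2.6667)
h**2 = (-8/3)**2 = 64/9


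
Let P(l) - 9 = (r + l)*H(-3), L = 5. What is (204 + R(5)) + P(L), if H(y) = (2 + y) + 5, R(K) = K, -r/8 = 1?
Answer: 206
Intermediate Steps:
r = -8 (r = -8*1 = -8)
H(y) = 7 + y
P(l) = -23 + 4*l (P(l) = 9 + (-8 + l)*(7 - 3) = 9 + (-8 + l)*4 = 9 + (-32 + 4*l) = -23 + 4*l)
(204 + R(5)) + P(L) = (204 + 5) + (-23 + 4*5) = 209 + (-23 + 20) = 209 - 3 = 206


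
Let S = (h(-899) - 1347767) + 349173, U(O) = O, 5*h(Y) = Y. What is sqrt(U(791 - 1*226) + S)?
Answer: 2*I*sqrt(6238805)/5 ≈ 999.1*I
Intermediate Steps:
h(Y) = Y/5
S = -4993869/5 (S = ((1/5)*(-899) - 1347767) + 349173 = (-899/5 - 1347767) + 349173 = -6739734/5 + 349173 = -4993869/5 ≈ -9.9877e+5)
sqrt(U(791 - 1*226) + S) = sqrt((791 - 1*226) - 4993869/5) = sqrt((791 - 226) - 4993869/5) = sqrt(565 - 4993869/5) = sqrt(-4991044/5) = 2*I*sqrt(6238805)/5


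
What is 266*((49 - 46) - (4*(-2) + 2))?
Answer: 2394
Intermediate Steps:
266*((49 - 46) - (4*(-2) + 2)) = 266*(3 - (-8 + 2)) = 266*(3 - 1*(-6)) = 266*(3 + 6) = 266*9 = 2394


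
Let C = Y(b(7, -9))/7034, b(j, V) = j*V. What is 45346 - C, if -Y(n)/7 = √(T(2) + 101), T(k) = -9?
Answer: 45346 + 7*√23/3517 ≈ 45346.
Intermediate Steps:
b(j, V) = V*j
Y(n) = -14*√23 (Y(n) = -7*√(-9 + 101) = -14*√23)
C = -7*√23/3517 (C = -14*√23/7034 = -14*√23*(1/7034) = -7*√23/3517 ≈ -0.0095453)
45346 - C = 45346 - (-7)*√23/3517 = 45346 + 7*√23/3517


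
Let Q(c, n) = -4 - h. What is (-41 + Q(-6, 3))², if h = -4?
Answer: 1681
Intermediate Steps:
Q(c, n) = 0 (Q(c, n) = -4 - 1*(-4) = -4 + 4 = 0)
(-41 + Q(-6, 3))² = (-41 + 0)² = (-41)² = 1681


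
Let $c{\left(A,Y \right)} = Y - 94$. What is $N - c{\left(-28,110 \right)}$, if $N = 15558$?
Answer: $15542$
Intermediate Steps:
$c{\left(A,Y \right)} = -94 + Y$
$N - c{\left(-28,110 \right)} = 15558 - \left(-94 + 110\right) = 15558 - 16 = 15542$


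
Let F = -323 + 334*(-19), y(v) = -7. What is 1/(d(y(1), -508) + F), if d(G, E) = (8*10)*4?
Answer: -1/6349 ≈ -0.00015751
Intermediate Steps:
d(G, E) = 320 (d(G, E) = 80*4 = 320)
F = -6669 (F = -323 - 6346 = -6669)
1/(d(y(1), -508) + F) = 1/(320 - 6669) = 1/(-6349) = -1/6349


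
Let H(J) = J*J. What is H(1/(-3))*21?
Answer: 7/3 ≈ 2.3333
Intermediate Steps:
H(J) = J²
H(1/(-3))*21 = (1/(-3))²*21 = (1*(-⅓))²*21 = (-⅓)²*21 = (⅑)*21 = 7/3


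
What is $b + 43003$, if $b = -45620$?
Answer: $-2617$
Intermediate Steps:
$b + 43003 = -45620 + 43003 = -2617$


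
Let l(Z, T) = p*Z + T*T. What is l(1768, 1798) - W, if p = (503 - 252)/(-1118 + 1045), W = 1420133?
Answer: 131881215/73 ≈ 1.8066e+6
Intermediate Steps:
p = -251/73 (p = 251/(-73) = 251*(-1/73) = -251/73 ≈ -3.4384)
l(Z, T) = T² - 251*Z/73 (l(Z, T) = -251*Z/73 + T*T = -251*Z/73 + T² = T² - 251*Z/73)
l(1768, 1798) - W = (1798² - 251/73*1768) - 1*1420133 = (3232804 - 443768/73) - 1420133 = 235550924/73 - 1420133 = 131881215/73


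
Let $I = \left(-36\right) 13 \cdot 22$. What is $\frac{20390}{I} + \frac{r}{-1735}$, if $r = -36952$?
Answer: $\frac{172540571}{8931780} \approx 19.318$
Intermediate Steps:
$I = -10296$ ($I = \left(-468\right) 22 = -10296$)
$\frac{20390}{I} + \frac{r}{-1735} = \frac{20390}{-10296} - \frac{36952}{-1735} = 20390 \left(- \frac{1}{10296}\right) - - \frac{36952}{1735} = - \frac{10195}{5148} + \frac{36952}{1735} = \frac{172540571}{8931780}$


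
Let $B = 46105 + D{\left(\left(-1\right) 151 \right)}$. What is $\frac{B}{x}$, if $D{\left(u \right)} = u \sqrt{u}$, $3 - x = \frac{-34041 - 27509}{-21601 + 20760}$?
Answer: $- \frac{38774305}{59027} + \frac{126991 i \sqrt{151}}{59027} \approx -656.89 + 26.437 i$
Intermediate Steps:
$x = - \frac{59027}{841}$ ($x = 3 - \frac{-34041 - 27509}{-21601 + 20760} = 3 - - \frac{61550}{-841} = 3 - \left(-61550\right) \left(- \frac{1}{841}\right) = 3 - \frac{61550}{841} = - \frac{59027}{841} \approx -70.187$)
$D{\left(u \right)} = u^{\frac{3}{2}}$
$B = 46105 - 151 i \sqrt{151}$ ($B = 46105 + \left(\left(-1\right) 151\right)^{\frac{3}{2}} = 46105 + \left(-151\right)^{\frac{3}{2}} = 46105 - 151 i \sqrt{151} \approx 46105.0 - 1855.5 i$)
$\frac{B}{x} = \frac{46105 - 151 i \sqrt{151}}{- \frac{59027}{841}} = \left(46105 - 151 i \sqrt{151}\right) \left(- \frac{841}{59027}\right) = - \frac{38774305}{59027} + \frac{126991 i \sqrt{151}}{59027}$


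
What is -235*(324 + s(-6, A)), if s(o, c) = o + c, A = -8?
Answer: -72850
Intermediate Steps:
s(o, c) = c + o
-235*(324 + s(-6, A)) = -235*(324 + (-8 - 6)) = -235*(324 - 14) = -235*310 = -72850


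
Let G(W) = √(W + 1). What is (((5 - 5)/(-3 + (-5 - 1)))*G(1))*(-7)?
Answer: 0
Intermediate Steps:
G(W) = √(1 + W)
(((5 - 5)/(-3 + (-5 - 1)))*G(1))*(-7) = (((5 - 5)/(-3 + (-5 - 1)))*√(1 + 1))*(-7) = ((0/(-3 - 6))*√2)*(-7) = ((0/(-9))*√2)*(-7) = ((0*(-⅑))*√2)*(-7) = (0*√2)*(-7) = 0*(-7) = 0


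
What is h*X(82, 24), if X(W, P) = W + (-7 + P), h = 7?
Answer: 693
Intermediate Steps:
X(W, P) = -7 + P + W
h*X(82, 24) = 7*(-7 + 24 + 82) = 7*99 = 693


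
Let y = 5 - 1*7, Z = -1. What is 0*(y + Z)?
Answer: 0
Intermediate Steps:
y = -2 (y = 5 - 7 = -2)
0*(y + Z) = 0*(-2 - 1) = 0*(-3) = 0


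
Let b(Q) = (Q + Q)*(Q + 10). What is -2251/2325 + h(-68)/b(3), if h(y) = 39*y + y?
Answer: -1083263/30225 ≈ -35.840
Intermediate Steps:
h(y) = 40*y
b(Q) = 2*Q*(10 + Q) (b(Q) = (2*Q)*(10 + Q) = 2*Q*(10 + Q))
-2251/2325 + h(-68)/b(3) = -2251/2325 + (40*(-68))/((2*3*(10 + 3))) = -2251*1/2325 - 2720/(2*3*13) = -2251/2325 - 2720/78 = -2251/2325 - 2720*1/78 = -2251/2325 - 1360/39 = -1083263/30225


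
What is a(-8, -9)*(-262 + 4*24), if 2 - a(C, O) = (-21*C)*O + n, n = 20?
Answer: -248004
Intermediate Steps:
a(C, O) = -18 + 21*C*O (a(C, O) = 2 - ((-21*C)*O + 20) = 2 - (-21*C*O + 20) = 2 - (20 - 21*C*O) = 2 + (-20 + 21*C*O) = -18 + 21*C*O)
a(-8, -9)*(-262 + 4*24) = (-18 + 21*(-8)*(-9))*(-262 + 4*24) = (-18 + 1512)*(-262 + 96) = 1494*(-166) = -248004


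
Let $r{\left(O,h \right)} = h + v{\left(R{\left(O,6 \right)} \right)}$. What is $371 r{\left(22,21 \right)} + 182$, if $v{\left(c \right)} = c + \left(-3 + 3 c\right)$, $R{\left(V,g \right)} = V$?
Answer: $39508$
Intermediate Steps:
$v{\left(c \right)} = -3 + 4 c$
$r{\left(O,h \right)} = -3 + h + 4 O$ ($r{\left(O,h \right)} = h + \left(-3 + 4 O\right) = -3 + h + 4 O$)
$371 r{\left(22,21 \right)} + 182 = 371 \left(-3 + 21 + 4 \cdot 22\right) + 182 = 371 \left(-3 + 21 + 88\right) + 182 = 371 \cdot 106 + 182 = 39326 + 182 = 39508$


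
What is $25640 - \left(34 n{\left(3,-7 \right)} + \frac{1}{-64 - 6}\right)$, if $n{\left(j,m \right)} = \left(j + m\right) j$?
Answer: $\frac{1823361}{70} \approx 26048.0$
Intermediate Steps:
$n{\left(j,m \right)} = j \left(j + m\right)$
$25640 - \left(34 n{\left(3,-7 \right)} + \frac{1}{-64 - 6}\right) = 25640 - \left(34 \cdot 3 \left(3 - 7\right) + \frac{1}{-64 - 6}\right) = 25640 - \left(34 \cdot 3 \left(-4\right) + \frac{1}{-70}\right) = 25640 - \left(34 \left(-12\right) - \frac{1}{70}\right) = 25640 - \left(-408 - \frac{1}{70}\right) = 25640 - - \frac{28561}{70} = 25640 + \frac{28561}{70} = \frac{1823361}{70}$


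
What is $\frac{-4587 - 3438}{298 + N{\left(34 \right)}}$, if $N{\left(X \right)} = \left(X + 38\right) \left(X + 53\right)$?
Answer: $- \frac{8025}{6562} \approx -1.2229$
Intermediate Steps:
$N{\left(X \right)} = \left(38 + X\right) \left(53 + X\right)$
$\frac{-4587 - 3438}{298 + N{\left(34 \right)}} = \frac{-4587 - 3438}{298 + \left(2014 + 34^{2} + 91 \cdot 34\right)} = - \frac{8025}{298 + \left(2014 + 1156 + 3094\right)} = - \frac{8025}{298 + 6264} = - \frac{8025}{6562}$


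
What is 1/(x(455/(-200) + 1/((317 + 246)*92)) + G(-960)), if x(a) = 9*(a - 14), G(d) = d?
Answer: -517960/573109701 ≈ -0.00090377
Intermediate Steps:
x(a) = -126 + 9*a (x(a) = 9*(-14 + a) = -126 + 9*a)
1/(x(455/(-200) + 1/((317 + 246)*92)) + G(-960)) = 1/((-126 + 9*(455/(-200) + 1/((317 + 246)*92))) - 960) = 1/((-126 + 9*(455*(-1/200) + (1/92)/563)) - 960) = 1/((-126 + 9*(-91/40 + (1/563)*(1/92))) - 960) = 1/((-126 + 9*(-91/40 + 1/51796)) - 960) = 1/((-126 + 9*(-1178349/517960)) - 960) = 1/((-126 - 10605141/517960) - 960) = 1/(-75868101/517960 - 960) = 1/(-573109701/517960) = -517960/573109701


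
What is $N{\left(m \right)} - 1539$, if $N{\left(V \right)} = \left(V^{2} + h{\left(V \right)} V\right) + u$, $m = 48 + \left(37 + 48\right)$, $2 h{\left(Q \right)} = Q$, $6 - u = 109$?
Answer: $\frac{49783}{2} \approx 24892.0$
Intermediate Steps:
$u = -103$ ($u = 6 - 109 = -103$)
$h{\left(Q \right)} = \frac{Q}{2}$
$m = 133$ ($m = 48 + 85 = 133$)
$N{\left(V \right)} = -103 + \frac{3 V^{2}}{2}$ ($N{\left(V \right)} = \left(V^{2} + \frac{V}{2} V\right) - 103 = \left(V^{2} + \frac{V^{2}}{2}\right) - 103 = \frac{3 V^{2}}{2} - 103 = -103 + \frac{3 V^{2}}{2}$)
$N{\left(m \right)} - 1539 = \left(-103 + \frac{3 \cdot 133^{2}}{2}\right) - 1539 = \left(-103 + \frac{3}{2} \cdot 17689\right) - 1539 = \left(-103 + \frac{53067}{2}\right) - 1539 = \frac{52861}{2} - 1539 = \frac{49783}{2}$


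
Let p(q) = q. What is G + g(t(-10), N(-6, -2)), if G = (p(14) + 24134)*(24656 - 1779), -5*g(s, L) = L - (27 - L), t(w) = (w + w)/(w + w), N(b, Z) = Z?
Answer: 2762169011/5 ≈ 5.5243e+8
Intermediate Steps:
t(w) = 1 (t(w) = (2*w)/((2*w)) = (2*w)*(1/(2*w)) = 1)
g(s, L) = 27/5 - 2*L/5 (g(s, L) = -(L - (27 - L))/5 = -(L + (-27 + L))/5 = -(-27 + 2*L)/5 = 27/5 - 2*L/5)
G = 552433796 (G = (14 + 24134)*(24656 - 1779) = 24148*22877 = 552433796)
G + g(t(-10), N(-6, -2)) = 552433796 + (27/5 - 2/5*(-2)) = 552433796 + (27/5 + 4/5) = 552433796 + 31/5 = 2762169011/5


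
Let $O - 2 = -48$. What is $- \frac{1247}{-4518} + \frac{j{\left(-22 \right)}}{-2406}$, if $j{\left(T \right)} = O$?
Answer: $\frac{534685}{1811718} \approx 0.29513$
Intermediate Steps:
$O = -46$ ($O = 2 - 48 = -46$)
$j{\left(T \right)} = -46$
$- \frac{1247}{-4518} + \frac{j{\left(-22 \right)}}{-2406} = - \frac{1247}{-4518} - \frac{46}{-2406} = \left(-1247\right) \left(- \frac{1}{4518}\right) - - \frac{23}{1203} = \frac{1247}{4518} + \frac{23}{1203} = \frac{534685}{1811718}$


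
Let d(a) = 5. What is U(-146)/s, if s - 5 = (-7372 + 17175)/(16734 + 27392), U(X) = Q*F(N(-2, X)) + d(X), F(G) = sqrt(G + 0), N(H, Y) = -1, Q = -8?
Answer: 220630/230433 - 353008*I/230433 ≈ 0.95746 - 1.5319*I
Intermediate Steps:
F(G) = sqrt(G)
U(X) = 5 - 8*I (U(X) = -8*I + 5 = 5 - 8*I)
s = 230433/44126 (s = 5 + (-7372 + 17175)/(16734 + 27392) = 5 + 9803/44126 = 230433/44126 ≈ 5.2222)
U(-146)/s = (5 - 8*I)/(230433/44126) = (5 - 8*I)*(44126/230433) = 220630/230433 - 353008*I/230433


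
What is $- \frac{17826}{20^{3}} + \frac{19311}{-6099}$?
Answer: $- \frac{43868129}{8132000} \approx -5.3945$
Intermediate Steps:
$- \frac{17826}{20^{3}} + \frac{19311}{-6099} = - \frac{17826}{8000} + 19311 \left(- \frac{1}{6099}\right) = \left(-17826\right) \frac{1}{8000} - \frac{6437}{2033} = - \frac{8913}{4000} - \frac{6437}{2033} = - \frac{43868129}{8132000}$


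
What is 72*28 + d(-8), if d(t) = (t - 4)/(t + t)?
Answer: 8067/4 ≈ 2016.8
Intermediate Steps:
d(t) = (-4 + t)/(2*t) (d(t) = (-4 + t)/((2*t)) = (-4 + t)*(1/(2*t)) = (-4 + t)/(2*t))
72*28 + d(-8) = 72*28 + (1/2)*(-4 - 8)/(-8) = 2016 + (1/2)*(-1/8)*(-12) = 2016 + 3/4 = 8067/4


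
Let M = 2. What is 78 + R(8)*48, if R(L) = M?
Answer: 174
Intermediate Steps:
R(L) = 2
78 + R(8)*48 = 78 + 2*48 = 78 + 96 = 174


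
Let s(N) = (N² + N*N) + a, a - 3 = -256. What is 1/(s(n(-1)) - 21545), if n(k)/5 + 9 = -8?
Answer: -1/7348 ≈ -0.00013609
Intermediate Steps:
a = -253 (a = 3 - 256 = -253)
n(k) = -85 (n(k) = -45 + 5*(-8) = -45 - 40 = -85)
s(N) = -253 + 2*N² (s(N) = (N² + N*N) - 253 = (N² + N²) - 253 = 2*N² - 253 = -253 + 2*N²)
1/(s(n(-1)) - 21545) = 1/((-253 + 2*(-85)²) - 21545) = 1/((-253 + 2*7225) - 21545) = 1/((-253 + 14450) - 21545) = 1/(14197 - 21545) = 1/(-7348) = -1/7348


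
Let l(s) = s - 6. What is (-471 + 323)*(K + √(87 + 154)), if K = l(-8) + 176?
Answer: -23976 - 148*√241 ≈ -26274.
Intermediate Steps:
l(s) = -6 + s
K = 162 (K = (-6 - 8) + 176 = -14 + 176 = 162)
(-471 + 323)*(K + √(87 + 154)) = (-471 + 323)*(162 + √(87 + 154)) = -148*(162 + √241) = -23976 - 148*√241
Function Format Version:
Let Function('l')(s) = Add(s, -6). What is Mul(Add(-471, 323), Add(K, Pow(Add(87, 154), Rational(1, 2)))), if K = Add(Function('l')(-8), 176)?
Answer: Add(-23976, Mul(-148, Pow(241, Rational(1, 2)))) ≈ -26274.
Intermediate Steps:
Function('l')(s) = Add(-6, s)
K = 162 (K = Add(Add(-6, -8), 176) = Add(-14, 176) = 162)
Mul(Add(-471, 323), Add(K, Pow(Add(87, 154), Rational(1, 2)))) = Mul(Add(-471, 323), Add(162, Pow(Add(87, 154), Rational(1, 2)))) = Mul(-148, Add(162, Pow(241, Rational(1, 2)))) = Add(-23976, Mul(-148, Pow(241, Rational(1, 2))))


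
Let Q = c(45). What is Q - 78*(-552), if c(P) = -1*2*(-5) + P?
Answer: 43111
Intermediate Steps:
c(P) = 10 + P (c(P) = -2*(-5) + P = 10 + P)
Q = 55 (Q = 10 + 45 = 55)
Q - 78*(-552) = 55 - 78*(-552) = 55 - 1*(-43056) = 55 + 43056 = 43111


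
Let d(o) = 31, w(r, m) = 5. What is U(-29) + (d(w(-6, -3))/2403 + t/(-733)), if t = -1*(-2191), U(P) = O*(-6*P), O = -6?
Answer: -1844142806/1761399 ≈ -1047.0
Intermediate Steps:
U(P) = 36*P (U(P) = -(-36)*P = 36*P)
t = 2191
U(-29) + (d(w(-6, -3))/2403 + t/(-733)) = 36*(-29) + (31/2403 + 2191/(-733)) = -1044 + (31*(1/2403) + 2191*(-1/733)) = -1044 + (31/2403 - 2191/733) = -1044 - 5242250/1761399 = -1844142806/1761399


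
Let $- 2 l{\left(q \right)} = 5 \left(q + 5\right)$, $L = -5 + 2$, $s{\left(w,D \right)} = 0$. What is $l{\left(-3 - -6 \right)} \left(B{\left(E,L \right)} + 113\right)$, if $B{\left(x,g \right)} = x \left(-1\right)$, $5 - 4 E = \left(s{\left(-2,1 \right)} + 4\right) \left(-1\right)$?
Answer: $-2215$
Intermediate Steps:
$L = -3$
$E = \frac{9}{4}$ ($E = \frac{5}{4} - \frac{\left(0 + 4\right) \left(-1\right)}{4} = \frac{5}{4} - \frac{4 \left(-1\right)}{4} = \frac{5}{4} - -1 = \frac{5}{4} + 1 = \frac{9}{4} \approx 2.25$)
$B{\left(x,g \right)} = - x$
$l{\left(q \right)} = - \frac{25}{2} - \frac{5 q}{2}$ ($l{\left(q \right)} = - \frac{5 \left(q + 5\right)}{2} = - \frac{5 \left(5 + q\right)}{2} = - \frac{25 + 5 q}{2} = - \frac{25}{2} - \frac{5 q}{2}$)
$l{\left(-3 - -6 \right)} \left(B{\left(E,L \right)} + 113\right) = \left(- \frac{25}{2} - \frac{5 \left(-3 - -6\right)}{2}\right) \left(\left(-1\right) \frac{9}{4} + 113\right) = \left(- \frac{25}{2} - \frac{5 \left(-3 + 6\right)}{2}\right) \left(- \frac{9}{4} + 113\right) = \left(- \frac{25}{2} - \frac{15}{2}\right) \frac{443}{4} = \left(-20\right) \frac{443}{4} = -2215$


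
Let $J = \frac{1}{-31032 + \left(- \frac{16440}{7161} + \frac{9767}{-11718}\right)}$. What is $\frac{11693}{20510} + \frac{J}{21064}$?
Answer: $\frac{246323893639289939}{432062180116086380} \approx 0.57011$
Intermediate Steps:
$J = - \frac{128898}{4000366093}$ ($J = \frac{1}{-31032 + \left(\left(-16440\right) \frac{1}{7161} + 9767 \left(- \frac{1}{11718}\right)\right)} = \frac{1}{-31032 - \frac{403357}{128898}} = \frac{1}{- \frac{4000366093}{128898}} = - \frac{128898}{4000366093} \approx -3.2222 \cdot 10^{-5}$)
$\frac{11693}{20510} + \frac{J}{21064} = \frac{11693}{20510} - \frac{128898}{4000366093 \cdot 21064} = 11693 \cdot \frac{1}{20510} - \frac{64449}{42131855691476} = \frac{11693}{20510} - \frac{64449}{42131855691476} = \frac{246323893639289939}{432062180116086380}$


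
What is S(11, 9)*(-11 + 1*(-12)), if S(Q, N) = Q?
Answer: -253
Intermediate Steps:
S(11, 9)*(-11 + 1*(-12)) = 11*(-11 + 1*(-12)) = 11*(-11 - 12) = 11*(-23) = -253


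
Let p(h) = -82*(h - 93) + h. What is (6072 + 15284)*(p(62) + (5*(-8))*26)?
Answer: 33400784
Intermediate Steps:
p(h) = 7626 - 81*h (p(h) = -82*(-93 + h) + h = (7626 - 82*h) + h = 7626 - 81*h)
(6072 + 15284)*(p(62) + (5*(-8))*26) = (6072 + 15284)*((7626 - 81*62) + (5*(-8))*26) = 21356*((7626 - 5022) - 40*26) = 21356*(2604 - 1040) = 21356*1564 = 33400784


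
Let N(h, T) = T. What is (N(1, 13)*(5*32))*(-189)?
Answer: -393120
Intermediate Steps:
(N(1, 13)*(5*32))*(-189) = (13*(5*32))*(-189) = (13*160)*(-189) = 2080*(-189) = -393120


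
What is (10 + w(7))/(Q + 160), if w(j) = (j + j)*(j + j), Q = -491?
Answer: -206/331 ≈ -0.62236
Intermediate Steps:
w(j) = 4*j² (w(j) = (2*j)*(2*j) = 4*j²)
(10 + w(7))/(Q + 160) = (10 + 4*7²)/(-491 + 160) = (10 + 4*49)/(-331) = (10 + 196)*(-1/331) = 206*(-1/331) = -206/331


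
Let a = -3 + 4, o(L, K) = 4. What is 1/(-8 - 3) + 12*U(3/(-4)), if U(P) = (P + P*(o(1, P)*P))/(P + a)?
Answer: 791/11 ≈ 71.909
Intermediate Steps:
a = 1
U(P) = (P + 4*P²)/(1 + P) (U(P) = (P + P*(4*P))/(P + 1) = (P + 4*P²)/(1 + P))
1/(-8 - 3) + 12*U(3/(-4)) = 1/(-8 - 3) + 12*((3/(-4))*(1 + 4*(3/(-4)))/(1 + 3/(-4))) = 1/(-11) + 12*((3*(-¼))*(1 + 4*(3*(-¼)))/(1 + 3*(-¼))) = -1/11 + 12*(-3*(1 + 4*(-¾))/(4*(1 - ¾))) = -1/11 + 12*(-3*(1 - 3)/(4*¼)) = -1/11 + 12*(-¾*4*(-2)) = -1/11 + 12*6 = -1/11 + 72 = 791/11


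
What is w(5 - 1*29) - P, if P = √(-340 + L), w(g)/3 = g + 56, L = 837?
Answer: 96 - √497 ≈ 73.707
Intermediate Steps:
w(g) = 168 + 3*g (w(g) = 3*(g + 56) = 3*(56 + g) = 168 + 3*g)
P = √497 (P = √(-340 + 837) = √497 ≈ 22.293)
w(5 - 1*29) - P = (168 + 3*(5 - 1*29)) - √497 = (168 + 3*(5 - 29)) - √497 = (168 + 3*(-24)) - √497 = (168 - 72) - √497 = 96 - √497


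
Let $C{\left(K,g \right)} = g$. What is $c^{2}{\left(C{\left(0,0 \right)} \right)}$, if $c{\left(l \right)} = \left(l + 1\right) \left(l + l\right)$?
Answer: $0$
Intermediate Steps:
$c{\left(l \right)} = 2 l \left(1 + l\right)$ ($c{\left(l \right)} = \left(1 + l\right) 2 l = 2 l \left(1 + l\right)$)
$c^{2}{\left(C{\left(0,0 \right)} \right)} = \left(2 \cdot 0 \left(1 + 0\right)\right)^{2} = \left(2 \cdot 0 \cdot 1\right)^{2} = 0^{2} = 0$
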